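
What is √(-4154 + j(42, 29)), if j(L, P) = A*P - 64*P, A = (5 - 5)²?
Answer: I*√6010 ≈ 77.524*I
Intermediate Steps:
A = 0 (A = 0² = 0)
j(L, P) = -64*P (j(L, P) = 0*P - 64*P = 0 - 64*P = -64*P)
√(-4154 + j(42, 29)) = √(-4154 - 64*29) = √(-4154 - 1856) = √(-6010) = I*√6010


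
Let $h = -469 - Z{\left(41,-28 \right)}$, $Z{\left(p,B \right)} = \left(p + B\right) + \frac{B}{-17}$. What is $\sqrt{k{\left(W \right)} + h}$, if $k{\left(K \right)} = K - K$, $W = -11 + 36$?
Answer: $\frac{i \sqrt{139774}}{17} \approx 21.992 i$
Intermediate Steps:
$W = 25$
$Z{\left(p,B \right)} = p + \frac{16 B}{17}$ ($Z{\left(p,B \right)} = \left(B + p\right) + B \left(- \frac{1}{17}\right) = \left(B + p\right) - \frac{B}{17} = p + \frac{16 B}{17}$)
$k{\left(K \right)} = 0$
$h = - \frac{8222}{17}$ ($h = -469 - \left(41 + \frac{16}{17} \left(-28\right)\right) = -469 - \left(41 - \frac{448}{17}\right) = -469 - \frac{249}{17} = - \frac{8222}{17} \approx -483.65$)
$\sqrt{k{\left(W \right)} + h} = \sqrt{0 - \frac{8222}{17}} = \sqrt{- \frac{8222}{17}} = \frac{i \sqrt{139774}}{17}$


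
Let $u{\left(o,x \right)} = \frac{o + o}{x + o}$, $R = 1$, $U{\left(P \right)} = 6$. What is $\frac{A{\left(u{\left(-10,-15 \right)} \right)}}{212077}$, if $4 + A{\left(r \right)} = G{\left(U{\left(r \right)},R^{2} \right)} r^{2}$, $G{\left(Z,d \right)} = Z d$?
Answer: $- \frac{4}{5301925} \approx -7.5444 \cdot 10^{-7}$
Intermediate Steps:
$u{\left(o,x \right)} = \frac{2 o}{o + x}$
$A{\left(r \right)} = -4 + 6 r^{2}$ ($A{\left(r \right)} = -4 + 6 \cdot 1^{2} r^{2} = -4 + 6 \cdot 1 r^{2} = -4 + 6 r^{2}$)
$\frac{A{\left(u{\left(-10,-15 \right)} \right)}}{212077} = \frac{-4 + 6 \left(2 \left(-10\right) \frac{1}{-10 - 15}\right)^{2}}{212077} = \left(-4 + 6 \left(2 \left(-10\right) \frac{1}{-25}\right)^{2}\right) \frac{1}{212077} = \left(-4 + 6 \left(2 \left(-10\right) \left(- \frac{1}{25}\right)\right)^{2}\right) \frac{1}{212077} = \left(-4 + 6 \left(\frac{4}{5}\right)^{2}\right) \frac{1}{212077} = \left(-4 + 6 \cdot \frac{16}{25}\right) \frac{1}{212077} = \left(-4 + \frac{96}{25}\right) \frac{1}{212077} = \left(- \frac{4}{25}\right) \frac{1}{212077} = - \frac{4}{5301925}$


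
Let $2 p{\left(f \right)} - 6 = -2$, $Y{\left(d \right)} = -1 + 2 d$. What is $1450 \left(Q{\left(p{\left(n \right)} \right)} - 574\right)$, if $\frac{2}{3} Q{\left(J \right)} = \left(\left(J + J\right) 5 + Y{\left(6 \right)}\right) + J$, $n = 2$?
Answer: $-760525$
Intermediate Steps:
$p{\left(f \right)} = 2$ ($p{\left(f \right)} = 3 + \frac{1}{2} \left(-2\right) = 3 - 1 = 2$)
$Q{\left(J \right)} = \frac{33}{2} + \frac{33 J}{2}$ ($Q{\left(J \right)} = \frac{3 \left(\left(\left(J + J\right) 5 + \left(-1 + 2 \cdot 6\right)\right) + J\right)}{2} = \frac{3 \left(\left(2 J 5 + \left(-1 + 12\right)\right) + J\right)}{2} = \frac{3 \left(\left(10 J + 11\right) + J\right)}{2} = \frac{3 \left(\left(11 + 10 J\right) + J\right)}{2} = \frac{3 \left(11 + 11 J\right)}{2} = \frac{33}{2} + \frac{33 J}{2}$)
$1450 \left(Q{\left(p{\left(n \right)} \right)} - 574\right) = 1450 \left(\left(\frac{33}{2} + \frac{33}{2} \cdot 2\right) - 574\right) = 1450 \left(\left(\frac{33}{2} + 33\right) - 574\right) = 1450 \left(\frac{99}{2} - 574\right) = 1450 \left(- \frac{1049}{2}\right) = -760525$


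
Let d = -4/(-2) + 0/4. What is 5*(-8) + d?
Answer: -38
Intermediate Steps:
d = 2 (d = -4*(-½) + 0*(¼) = 2 + 0 = 2)
5*(-8) + d = 5*(-8) + 2 = -40 + 2 = -38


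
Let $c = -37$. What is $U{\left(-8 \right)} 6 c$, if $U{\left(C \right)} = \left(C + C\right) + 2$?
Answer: $3108$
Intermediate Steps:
$U{\left(C \right)} = 2 + 2 C$ ($U{\left(C \right)} = 2 C + 2 = 2 + 2 C$)
$U{\left(-8 \right)} 6 c = \left(2 + 2 \left(-8\right)\right) 6 \left(-37\right) = \left(2 - 16\right) 6 \left(-37\right) = \left(-14\right) 6 \left(-37\right) = \left(-84\right) \left(-37\right) = 3108$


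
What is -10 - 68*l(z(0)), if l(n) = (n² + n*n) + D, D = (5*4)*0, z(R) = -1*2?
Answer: -554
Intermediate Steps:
z(R) = -2
D = 0 (D = 20*0 = 0)
l(n) = 2*n² (l(n) = (n² + n*n) + 0 = (n² + n²) + 0 = 2*n² + 0 = 2*n²)
-10 - 68*l(z(0)) = -10 - 136*(-2)² = -10 - 136*4 = -10 - 68*8 = -10 - 544 = -554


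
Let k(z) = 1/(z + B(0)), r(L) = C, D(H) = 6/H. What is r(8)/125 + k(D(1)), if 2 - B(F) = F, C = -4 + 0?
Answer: 93/1000 ≈ 0.093000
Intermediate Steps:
C = -4
B(F) = 2 - F
r(L) = -4
k(z) = 1/(2 + z) (k(z) = 1/(z + (2 - 1*0)) = 1/(z + (2 + 0)) = 1/(z + 2) = 1/(2 + z))
r(8)/125 + k(D(1)) = -4/125 + 1/(2 + 6/1) = (1/125)*(-4) + 1/(2 + 6*1) = -4/125 + 1/(2 + 6) = -4/125 + 1/8 = -4/125 + ⅛ = 93/1000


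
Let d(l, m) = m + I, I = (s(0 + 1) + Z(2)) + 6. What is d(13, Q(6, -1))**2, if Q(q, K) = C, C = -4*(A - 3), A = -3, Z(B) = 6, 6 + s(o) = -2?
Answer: 784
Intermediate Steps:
s(o) = -8 (s(o) = -6 - 2 = -8)
C = 24 (C = -4*(-3 - 3) = -4*(-6) = 24)
Q(q, K) = 24
I = 4 (I = (-8 + 6) + 6 = -2 + 6 = 4)
d(l, m) = 4 + m (d(l, m) = m + 4 = 4 + m)
d(13, Q(6, -1))**2 = (4 + 24)**2 = 28**2 = 784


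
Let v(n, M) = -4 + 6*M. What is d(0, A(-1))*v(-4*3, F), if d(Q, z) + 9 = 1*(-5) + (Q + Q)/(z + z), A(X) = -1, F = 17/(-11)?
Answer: 2044/11 ≈ 185.82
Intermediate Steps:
F = -17/11 (F = 17*(-1/11) = -17/11 ≈ -1.5455)
d(Q, z) = -14 + Q/z (d(Q, z) = -9 + (1*(-5) + (Q + Q)/(z + z)) = -9 + (-5 + (2*Q)/((2*z))) = -9 + (-5 + (2*Q)*(1/(2*z))) = -9 + (-5 + Q/z) = -14 + Q/z)
d(0, A(-1))*v(-4*3, F) = (-14 + 0/(-1))*(-4 + 6*(-17/11)) = (-14 + 0*(-1))*(-4 - 102/11) = (-14 + 0)*(-146/11) = -14*(-146/11) = 2044/11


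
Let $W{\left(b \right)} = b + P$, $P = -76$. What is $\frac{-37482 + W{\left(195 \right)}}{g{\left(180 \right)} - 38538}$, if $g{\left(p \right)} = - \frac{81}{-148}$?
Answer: $\frac{5529724}{5703543} \approx 0.96952$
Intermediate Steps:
$W{\left(b \right)} = -76 + b$ ($W{\left(b \right)} = b - 76 = -76 + b$)
$g{\left(p \right)} = \frac{81}{148}$ ($g{\left(p \right)} = \left(-81\right) \left(- \frac{1}{148}\right) = \frac{81}{148}$)
$\frac{-37482 + W{\left(195 \right)}}{g{\left(180 \right)} - 38538} = \frac{-37482 + \left(-76 + 195\right)}{\frac{81}{148} - 38538} = \frac{-37482 + 119}{- \frac{5703543}{148}} = \left(-37363\right) \left(- \frac{148}{5703543}\right) = \frac{5529724}{5703543}$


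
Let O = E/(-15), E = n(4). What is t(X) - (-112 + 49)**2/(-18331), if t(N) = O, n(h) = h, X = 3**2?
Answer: -13789/274965 ≈ -0.050148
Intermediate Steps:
X = 9
E = 4
O = -4/15 (O = 4/(-15) = 4*(-1/15) = -4/15 ≈ -0.26667)
t(N) = -4/15
t(X) - (-112 + 49)**2/(-18331) = -4/15 - (-112 + 49)**2/(-18331) = -4/15 - (-63)**2*(-1)/18331 = -4/15 - 3969*(-1)/18331 = -4/15 - 1*(-3969/18331) = -4/15 + 3969/18331 = -13789/274965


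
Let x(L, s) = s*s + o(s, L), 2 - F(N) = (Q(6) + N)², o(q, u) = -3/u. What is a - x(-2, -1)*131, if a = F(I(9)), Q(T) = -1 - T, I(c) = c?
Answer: -659/2 ≈ -329.50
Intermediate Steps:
F(N) = 2 - (-7 + N)² (F(N) = 2 - ((-1 - 1*6) + N)² = 2 - ((-1 - 6) + N)² = 2 - (-7 + N)²)
x(L, s) = s² - 3/L (x(L, s) = s*s - 3/L = s² - 3/L)
a = -2 (a = 2 - (-7 + 9)² = 2 - 1*2² = 2 - 1*4 = 2 - 4 = -2)
a - x(-2, -1)*131 = -2 - ((-1)² - 3/(-2))*131 = -2 - (1 - 3*(-½))*131 = -2 - (1 + 3/2)*131 = -2 - 5*131/2 = -2 - 1*655/2 = -2 - 655/2 = -659/2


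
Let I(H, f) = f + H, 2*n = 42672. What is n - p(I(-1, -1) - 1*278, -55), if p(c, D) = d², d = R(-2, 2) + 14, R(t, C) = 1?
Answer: 21111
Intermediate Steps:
n = 21336 (n = (½)*42672 = 21336)
I(H, f) = H + f
d = 15 (d = 1 + 14 = 15)
p(c, D) = 225 (p(c, D) = 15² = 225)
n - p(I(-1, -1) - 1*278, -55) = 21336 - 1*225 = 21336 - 225 = 21111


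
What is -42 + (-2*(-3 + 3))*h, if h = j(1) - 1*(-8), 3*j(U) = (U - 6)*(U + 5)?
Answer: -42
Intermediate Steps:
j(U) = (-6 + U)*(5 + U)/3 (j(U) = ((U - 6)*(U + 5))/3 = ((-6 + U)*(5 + U))/3 = (-6 + U)*(5 + U)/3)
h = -2 (h = (-10 - ⅓*1 + (⅓)*1²) - 1*(-8) = (-10 - ⅓ + (⅓)*1) + 8 = (-10 - ⅓ + ⅓) + 8 = -10 + 8 = -2)
-42 + (-2*(-3 + 3))*h = -42 - 2*(-3 + 3)*(-2) = -42 - 2*0*(-2) = -42 + 0*(-2) = -42 + 0 = -42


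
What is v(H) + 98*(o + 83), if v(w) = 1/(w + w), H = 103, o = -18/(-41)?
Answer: 69063189/8446 ≈ 8177.0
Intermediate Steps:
o = 18/41 (o = -18*(-1/41) = 18/41 ≈ 0.43902)
v(w) = 1/(2*w)
v(H) + 98*(o + 83) = (1/2)/103 + 98*(18/41 + 83) = (1/2)*(1/103) + 98*(3421/41) = 1/206 + 335258/41 = 69063189/8446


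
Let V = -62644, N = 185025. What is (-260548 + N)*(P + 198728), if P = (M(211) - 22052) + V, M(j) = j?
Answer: -8627974089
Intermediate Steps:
P = -84485 (P = (211 - 22052) - 62644 = -21841 - 62644 = -84485)
(-260548 + N)*(P + 198728) = (-260548 + 185025)*(-84485 + 198728) = -75523*114243 = -8627974089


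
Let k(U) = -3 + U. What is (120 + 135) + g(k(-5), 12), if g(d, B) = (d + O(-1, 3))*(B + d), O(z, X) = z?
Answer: 219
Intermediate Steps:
g(d, B) = (-1 + d)*(B + d) (g(d, B) = (d - 1)*(B + d) = (-1 + d)*(B + d))
(120 + 135) + g(k(-5), 12) = (120 + 135) + ((-3 - 5)**2 - 1*12 - (-3 - 5) + 12*(-3 - 5)) = 255 + ((-8)**2 - 12 - 1*(-8) + 12*(-8)) = 255 + (64 - 12 + 8 - 96) = 255 - 36 = 219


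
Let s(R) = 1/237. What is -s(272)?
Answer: -1/237 ≈ -0.0042194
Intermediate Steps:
s(R) = 1/237
-s(272) = -1*1/237 = -1/237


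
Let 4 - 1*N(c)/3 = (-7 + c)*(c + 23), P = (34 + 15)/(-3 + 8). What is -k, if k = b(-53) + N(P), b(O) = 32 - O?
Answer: 4463/25 ≈ 178.52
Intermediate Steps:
P = 49/5 ≈ 9.8000
N(c) = 12 - 3*(-7 + c)*(23 + c) (N(c) = 12 - 3*(-7 + c)*(c + 23) = 12 - 3*(-7 + c)*(23 + c))
k = -4463/25 (k = (32 - 1*(-53)) + (495 - 48*49/5 - 3*(49/5)**2) = (32 + 53) + (495 - 2352/5 - 3*2401/25) = 85 + (495 - 2352/5 - 7203/25) = 85 - 6588/25 = -4463/25 ≈ -178.52)
-k = -1*(-4463/25) = 4463/25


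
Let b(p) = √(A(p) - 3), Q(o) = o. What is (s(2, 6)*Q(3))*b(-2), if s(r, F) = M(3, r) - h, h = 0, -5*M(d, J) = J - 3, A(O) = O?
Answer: 3*I*√5/5 ≈ 1.3416*I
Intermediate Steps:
M(d, J) = ⅗ - J/5 (M(d, J) = -(J - 3)/5 = -(-3 + J)/5 = ⅗ - J/5)
b(p) = √(-3 + p) (b(p) = √(p - 3) = √(-3 + p))
s(r, F) = ⅗ - r/5 (s(r, F) = (⅗ - r/5) - 1*0 = (⅗ - r/5) + 0 = ⅗ - r/5)
(s(2, 6)*Q(3))*b(-2) = ((⅗ - ⅕*2)*3)*√(-3 - 2) = ((⅗ - ⅖)*3)*√(-5) = ((⅕)*3)*(I*√5) = 3*(I*√5)/5 = 3*I*√5/5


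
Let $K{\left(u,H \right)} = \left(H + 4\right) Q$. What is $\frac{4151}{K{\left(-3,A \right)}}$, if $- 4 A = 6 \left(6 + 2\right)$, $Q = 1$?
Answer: $- \frac{4151}{8} \approx -518.88$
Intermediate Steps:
$A = -12$ ($A = - \frac{6 \left(6 + 2\right)}{4} = - \frac{6 \cdot 8}{4} = \left(- \frac{1}{4}\right) 48 = -12$)
$K{\left(u,H \right)} = 4 + H$ ($K{\left(u,H \right)} = \left(H + 4\right) 1 = \left(4 + H\right) 1 = 4 + H$)
$\frac{4151}{K{\left(-3,A \right)}} = \frac{4151}{4 - 12} = \frac{4151}{-8} = 4151 \left(- \frac{1}{8}\right) = - \frac{4151}{8}$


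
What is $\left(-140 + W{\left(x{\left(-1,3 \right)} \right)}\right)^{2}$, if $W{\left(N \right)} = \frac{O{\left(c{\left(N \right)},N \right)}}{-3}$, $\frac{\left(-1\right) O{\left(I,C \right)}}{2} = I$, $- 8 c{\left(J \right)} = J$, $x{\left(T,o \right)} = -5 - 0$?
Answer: $\frac{2805625}{144} \approx 19484.0$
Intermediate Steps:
$x{\left(T,o \right)} = -5$ ($x{\left(T,o \right)} = -5 + 0 = -5$)
$c{\left(J \right)} = - \frac{J}{8}$
$O{\left(I,C \right)} = - 2 I$
$W{\left(N \right)} = - \frac{N}{12}$ ($W{\left(N \right)} = \frac{\left(-2\right) \left(- \frac{N}{8}\right)}{-3} = \frac{N}{4} \left(- \frac{1}{3}\right) = - \frac{N}{12}$)
$\left(-140 + W{\left(x{\left(-1,3 \right)} \right)}\right)^{2} = \left(-140 - - \frac{5}{12}\right)^{2} = \left(-140 + \frac{5}{12}\right)^{2} = \left(- \frac{1675}{12}\right)^{2} = \frac{2805625}{144}$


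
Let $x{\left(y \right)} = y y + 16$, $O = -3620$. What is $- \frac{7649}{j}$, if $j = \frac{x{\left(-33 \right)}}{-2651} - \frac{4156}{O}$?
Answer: $- \frac{18351136595}{1754364} \approx -10460.0$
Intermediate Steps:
$x{\left(y \right)} = 16 + y^{2}$ ($x{\left(y \right)} = y^{2} + 16 = 16 + y^{2}$)
$j = \frac{1754364}{2399155}$ ($j = \frac{16 + \left(-33\right)^{2}}{-2651} - \frac{4156}{-3620} = \left(16 + 1089\right) \left(- \frac{1}{2651}\right) - - \frac{1039}{905} = 1105 \left(- \frac{1}{2651}\right) + \frac{1039}{905} = - \frac{1105}{2651} + \frac{1039}{905} = \frac{1754364}{2399155} \approx 0.73124$)
$- \frac{7649}{j} = - \frac{7649}{\frac{1754364}{2399155}} = \left(-7649\right) \frac{2399155}{1754364} = - \frac{18351136595}{1754364}$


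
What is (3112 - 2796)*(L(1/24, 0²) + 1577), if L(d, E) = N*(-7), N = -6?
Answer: 511604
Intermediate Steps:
L(d, E) = 42 (L(d, E) = -6*(-7) = 42)
(3112 - 2796)*(L(1/24, 0²) + 1577) = (3112 - 2796)*(42 + 1577) = 316*1619 = 511604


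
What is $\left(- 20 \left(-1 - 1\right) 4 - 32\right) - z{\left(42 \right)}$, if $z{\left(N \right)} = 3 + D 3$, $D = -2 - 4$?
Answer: $143$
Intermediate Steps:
$D = -6$
$z{\left(N \right)} = -15$ ($z{\left(N \right)} = 3 - 18 = -15$)
$\left(- 20 \left(-1 - 1\right) 4 - 32\right) - z{\left(42 \right)} = \left(- 20 \left(-1 - 1\right) 4 - 32\right) - -15 = \left(- 20 \left(\left(-2\right) 4\right) - 32\right) + 15 = \left(\left(-20\right) \left(-8\right) - 32\right) + 15 = \left(160 - 32\right) + 15 = 128 + 15 = 143$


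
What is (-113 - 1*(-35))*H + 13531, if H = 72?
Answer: 7915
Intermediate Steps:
(-113 - 1*(-35))*H + 13531 = (-113 - 1*(-35))*72 + 13531 = (-113 + 35)*72 + 13531 = -78*72 + 13531 = -5616 + 13531 = 7915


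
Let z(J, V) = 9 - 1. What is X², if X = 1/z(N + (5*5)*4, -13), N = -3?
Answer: 1/64 ≈ 0.015625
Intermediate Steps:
z(J, V) = 8
X = ⅛ (X = 1/8 = ⅛ ≈ 0.12500)
X² = (⅛)² = 1/64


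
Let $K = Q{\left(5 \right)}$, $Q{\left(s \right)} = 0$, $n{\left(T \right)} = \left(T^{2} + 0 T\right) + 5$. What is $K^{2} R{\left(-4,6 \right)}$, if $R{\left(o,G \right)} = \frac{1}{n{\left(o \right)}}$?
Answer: $0$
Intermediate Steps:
$n{\left(T \right)} = 5 + T^{2}$ ($n{\left(T \right)} = \left(T^{2} + 0\right) + 5 = T^{2} + 5 = 5 + T^{2}$)
$R{\left(o,G \right)} = \frac{1}{5 + o^{2}}$
$K = 0$
$K^{2} R{\left(-4,6 \right)} = \frac{0^{2}}{5 + \left(-4\right)^{2}} = \frac{0}{5 + 16} = \frac{0}{21} = 0 \cdot \frac{1}{21} = 0$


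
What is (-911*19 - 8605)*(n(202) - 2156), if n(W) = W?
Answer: 50635956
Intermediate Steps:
(-911*19 - 8605)*(n(202) - 2156) = (-911*19 - 8605)*(202 - 2156) = (-17309 - 8605)*(-1954) = -25914*(-1954) = 50635956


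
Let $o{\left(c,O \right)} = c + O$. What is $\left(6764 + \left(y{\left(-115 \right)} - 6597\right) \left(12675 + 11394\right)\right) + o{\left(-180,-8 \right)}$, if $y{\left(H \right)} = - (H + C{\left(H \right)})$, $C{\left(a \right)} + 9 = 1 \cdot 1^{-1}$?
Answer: $-155816130$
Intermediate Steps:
$C{\left(a \right)} = -8$ ($C{\left(a \right)} = -9 + 1 \cdot 1^{-1} = -9 + 1 \cdot 1 = -9 + 1 = -8$)
$o{\left(c,O \right)} = O + c$
$y{\left(H \right)} = 8 - H$ ($y{\left(H \right)} = - (H - 8) = - (-8 + H) = 8 - H$)
$\left(6764 + \left(y{\left(-115 \right)} - 6597\right) \left(12675 + 11394\right)\right) + o{\left(-180,-8 \right)} = \left(6764 + \left(\left(8 - -115\right) - 6597\right) \left(12675 + 11394\right)\right) - 188 = \left(6764 + \left(\left(8 + 115\right) - 6597\right) 24069\right) - 188 = \left(6764 + \left(123 - 6597\right) 24069\right) - 188 = \left(6764 - 155822706\right) - 188 = -155815942 - 188 = -155816130$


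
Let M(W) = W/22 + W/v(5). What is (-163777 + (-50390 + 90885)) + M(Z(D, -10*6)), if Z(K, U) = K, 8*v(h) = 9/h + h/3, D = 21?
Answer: -35244519/286 ≈ -1.2323e+5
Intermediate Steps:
v(h) = h/24 + 9/(8*h) (v(h) = (9/h + h/3)/8 = h/24 + 9/(8*h))
M(W) = 673*W/286 (M(W) = W/22 + W/(((1/24)*(27 + 5²)/5)) = W*(1/22) + W/(((1/24)*(⅕)*(27 + 25))) = W/22 + W/(((1/24)*(⅕)*52)) = W/22 + W/(13/30) = W/22 + W*(30/13) = W/22 + 30*W/13 = 673*W/286)
(-163777 + (-50390 + 90885)) + M(Z(D, -10*6)) = (-163777 + (-50390 + 90885)) + (673/286)*21 = (-163777 + 40495) + 14133/286 = -123282 + 14133/286 = -35244519/286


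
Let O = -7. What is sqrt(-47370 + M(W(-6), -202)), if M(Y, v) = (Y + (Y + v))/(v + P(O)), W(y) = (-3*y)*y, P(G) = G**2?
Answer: 2*I*sqrt(30800566)/51 ≈ 217.64*I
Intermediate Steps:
W(y) = -3*y**2
M(Y, v) = (v + 2*Y)/(49 + v) (M(Y, v) = (Y + (Y + v))/(v + (-7)**2) = (v + 2*Y)/(v + 49) = (v + 2*Y)/(49 + v))
sqrt(-47370 + M(W(-6), -202)) = sqrt(-47370 + (-202 + 2*(-3*(-6)**2))/(49 - 202)) = sqrt(-47370 + (-202 + 2*(-3*36))/(-153)) = sqrt(-47370 - (-202 + 2*(-108))/153) = sqrt(-47370 - (-202 - 216)/153) = sqrt(-47370 - 1/153*(-418)) = sqrt(-47370 + 418/153) = sqrt(-7247192/153) = 2*I*sqrt(30800566)/51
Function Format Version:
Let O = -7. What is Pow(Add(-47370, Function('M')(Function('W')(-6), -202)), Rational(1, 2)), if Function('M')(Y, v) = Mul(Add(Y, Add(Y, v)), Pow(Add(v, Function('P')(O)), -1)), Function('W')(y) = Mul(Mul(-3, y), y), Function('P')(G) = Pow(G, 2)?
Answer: Mul(Rational(2, 51), I, Pow(30800566, Rational(1, 2))) ≈ Mul(217.64, I)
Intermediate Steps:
Function('W')(y) = Mul(-3, Pow(y, 2))
Function('M')(Y, v) = Mul(Pow(Add(49, v), -1), Add(v, Mul(2, Y))) (Function('M')(Y, v) = Mul(Add(Y, Add(Y, v)), Pow(Add(v, Pow(-7, 2)), -1)) = Mul(Add(v, Mul(2, Y)), Pow(Add(v, 49), -1)) = Mul(Add(v, Mul(2, Y)), Pow(Add(49, v), -1)) = Mul(Pow(Add(49, v), -1), Add(v, Mul(2, Y))))
Pow(Add(-47370, Function('M')(Function('W')(-6), -202)), Rational(1, 2)) = Pow(Add(-47370, Mul(Pow(Add(49, -202), -1), Add(-202, Mul(2, Mul(-3, Pow(-6, 2)))))), Rational(1, 2)) = Pow(Add(-47370, Mul(Pow(-153, -1), Add(-202, Mul(2, Mul(-3, 36))))), Rational(1, 2)) = Pow(Add(-47370, Mul(Rational(-1, 153), Add(-202, Mul(2, -108)))), Rational(1, 2)) = Pow(Add(-47370, Mul(Rational(-1, 153), Add(-202, -216))), Rational(1, 2)) = Pow(Add(-47370, Mul(Rational(-1, 153), -418)), Rational(1, 2)) = Pow(Add(-47370, Rational(418, 153)), Rational(1, 2)) = Pow(Rational(-7247192, 153), Rational(1, 2)) = Mul(Rational(2, 51), I, Pow(30800566, Rational(1, 2)))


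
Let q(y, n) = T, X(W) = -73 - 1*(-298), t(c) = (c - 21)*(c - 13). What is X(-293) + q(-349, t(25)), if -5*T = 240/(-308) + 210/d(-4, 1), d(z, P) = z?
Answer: 36291/154 ≈ 235.66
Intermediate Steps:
t(c) = (-21 + c)*(-13 + c)
X(W) = 225 (X(W) = -73 + 298 = 225)
T = 1641/154 (T = -(240/(-308) + 210/(-4))/5 = -(240*(-1/308) + 210*(-¼))/5 = -(-60/77 - 105/2)/5 = -⅕*(-8205/154) = 1641/154 ≈ 10.656)
q(y, n) = 1641/154
X(-293) + q(-349, t(25)) = 225 + 1641/154 = 36291/154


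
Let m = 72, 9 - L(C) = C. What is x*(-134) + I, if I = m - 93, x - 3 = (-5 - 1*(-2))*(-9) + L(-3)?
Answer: -5649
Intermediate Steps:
L(C) = 9 - C
x = 42 (x = 3 + ((-5 - 1*(-2))*(-9) + (9 - 1*(-3))) = 3 + ((-5 + 2)*(-9) + (9 + 3)) = 3 + (-3*(-9) + 12) = 3 + (27 + 12) = 3 + 39 = 42)
I = -21 (I = 72 - 93 = -21)
x*(-134) + I = 42*(-134) - 21 = -5628 - 21 = -5649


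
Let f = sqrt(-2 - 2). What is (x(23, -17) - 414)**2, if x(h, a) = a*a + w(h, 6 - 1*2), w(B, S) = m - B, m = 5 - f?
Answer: 20445 + 572*I ≈ 20445.0 + 572.0*I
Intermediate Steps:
f = 2*I (f = sqrt(-4) = 2*I ≈ 2.0*I)
m = 5 - 2*I ≈ 5.0 - 2.0*I
w(B, S) = 5 - B - 2*I (w(B, S) = (5 - 2*I) - B = 5 - B - 2*I)
x(h, a) = 5 + a**2 - h - 2*I (x(h, a) = a*a + (5 - h - 2*I) = a**2 + (5 - h - 2*I) = 5 + a**2 - h - 2*I)
(x(23, -17) - 414)**2 = ((5 + (-17)**2 - 1*23 - 2*I) - 414)**2 = ((5 + 289 - 23 - 2*I) - 414)**2 = ((271 - 2*I) - 414)**2 = (-143 - 2*I)**2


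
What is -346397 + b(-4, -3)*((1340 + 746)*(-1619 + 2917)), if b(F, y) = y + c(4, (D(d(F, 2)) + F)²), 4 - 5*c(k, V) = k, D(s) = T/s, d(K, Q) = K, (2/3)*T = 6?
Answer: -8469281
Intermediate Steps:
T = 9 (T = (3/2)*6 = 9)
D(s) = 9/s
c(k, V) = ⅘ - k/5
b(F, y) = y (b(F, y) = y + (⅘ - ⅕*4) = y + (⅘ - ⅘) = y + 0 = y)
-346397 + b(-4, -3)*((1340 + 746)*(-1619 + 2917)) = -346397 - 3*(1340 + 746)*(-1619 + 2917) = -346397 - 6258*1298 = -346397 - 3*2707628 = -346397 - 8122884 = -8469281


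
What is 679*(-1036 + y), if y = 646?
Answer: -264810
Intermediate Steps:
679*(-1036 + y) = 679*(-1036 + 646) = 679*(-390) = -264810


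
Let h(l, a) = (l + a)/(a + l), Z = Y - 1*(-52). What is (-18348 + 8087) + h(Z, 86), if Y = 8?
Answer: -10260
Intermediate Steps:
Z = 60 (Z = 8 - 1*(-52) = 8 + 52 = 60)
h(l, a) = 1 (h(l, a) = (a + l)/(a + l) = 1)
(-18348 + 8087) + h(Z, 86) = (-18348 + 8087) + 1 = -10261 + 1 = -10260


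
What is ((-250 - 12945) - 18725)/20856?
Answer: -1330/869 ≈ -1.5305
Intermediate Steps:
((-250 - 12945) - 18725)/20856 = (-13195 - 18725)*(1/20856) = -31920*1/20856 = -1330/869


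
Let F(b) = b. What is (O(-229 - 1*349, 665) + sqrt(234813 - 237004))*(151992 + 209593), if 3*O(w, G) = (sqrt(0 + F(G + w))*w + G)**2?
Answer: 10669481319805/3 - 277964852900*sqrt(87)/3 + 361585*I*sqrt(2191) ≈ 2.6923e+12 + 1.6925e+7*I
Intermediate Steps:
O(w, G) = (G + w*sqrt(G + w))**2/3 (O(w, G) = (sqrt(0 + (G + w))*w + G)**2/3 = (sqrt(G + w)*w + G)**2/3 = (w*sqrt(G + w) + G)**2/3 = (G + w*sqrt(G + w))**2/3)
(O(-229 - 1*349, 665) + sqrt(234813 - 237004))*(151992 + 209593) = ((665 + (-229 - 1*349)*sqrt(665 + (-229 - 1*349)))**2/3 + sqrt(234813 - 237004))*(151992 + 209593) = ((665 + (-229 - 349)*sqrt(665 + (-229 - 349)))**2/3 + sqrt(-2191))*361585 = ((665 - 578*sqrt(665 - 578))**2/3 + I*sqrt(2191))*361585 = ((665 - 578*sqrt(87))**2/3 + I*sqrt(2191))*361585 = 361585*(665 - 578*sqrt(87))**2/3 + 361585*I*sqrt(2191)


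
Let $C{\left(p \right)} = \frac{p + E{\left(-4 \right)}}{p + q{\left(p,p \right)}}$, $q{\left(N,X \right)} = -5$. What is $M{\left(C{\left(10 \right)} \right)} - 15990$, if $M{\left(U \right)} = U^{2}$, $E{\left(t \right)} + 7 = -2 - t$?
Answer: $-15989$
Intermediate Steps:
$E{\left(t \right)} = -9 - t$ ($E{\left(t \right)} = -7 - \left(2 + t\right) = -9 - t$)
$C{\left(p \right)} = 1$ ($C{\left(p \right)} = \frac{p - 5}{p - 5} = \frac{p + \left(-9 + 4\right)}{-5 + p} = \frac{p - 5}{-5 + p} = \frac{-5 + p}{-5 + p} = 1$)
$M{\left(C{\left(10 \right)} \right)} - 15990 = 1^{2} - 15990 = 1 - 15990 = -15989$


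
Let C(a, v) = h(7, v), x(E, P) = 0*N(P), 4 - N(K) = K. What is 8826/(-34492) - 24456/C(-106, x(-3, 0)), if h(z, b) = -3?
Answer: 140584979/17246 ≈ 8151.7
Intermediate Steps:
N(K) = 4 - K
x(E, P) = 0 (x(E, P) = 0*(4 - P) = 0)
C(a, v) = -3
8826/(-34492) - 24456/C(-106, x(-3, 0)) = 8826/(-34492) - 24456/(-3) = 8826*(-1/34492) - 24456*(-⅓) = -4413/17246 + 8152 = 140584979/17246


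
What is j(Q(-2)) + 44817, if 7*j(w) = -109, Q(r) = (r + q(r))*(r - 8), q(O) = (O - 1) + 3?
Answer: 313610/7 ≈ 44801.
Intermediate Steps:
q(O) = 2 + O (q(O) = (-1 + O) + 3 = 2 + O)
Q(r) = (-8 + r)*(2 + 2*r) (Q(r) = (r + (2 + r))*(r - 8) = (2 + 2*r)*(-8 + r) = (-8 + r)*(2 + 2*r))
j(w) = -109/7 (j(w) = (⅐)*(-109) = -109/7)
j(Q(-2)) + 44817 = -109/7 + 44817 = 313610/7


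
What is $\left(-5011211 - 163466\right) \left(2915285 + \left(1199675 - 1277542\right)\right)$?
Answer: $-14682721663986$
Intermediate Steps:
$\left(-5011211 - 163466\right) \left(2915285 + \left(1199675 - 1277542\right)\right) = - 5174677 \left(2915285 - 77867\right) = \left(-5174677\right) 2837418 = -14682721663986$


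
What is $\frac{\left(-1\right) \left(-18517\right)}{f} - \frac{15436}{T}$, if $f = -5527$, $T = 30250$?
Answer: $- \frac{322727011}{83595875} \approx -3.8606$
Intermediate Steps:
$\frac{\left(-1\right) \left(-18517\right)}{f} - \frac{15436}{T} = \frac{\left(-1\right) \left(-18517\right)}{-5527} - \frac{15436}{30250} = 18517 \left(- \frac{1}{5527}\right) - \frac{7718}{15125} = - \frac{18517}{5527} - \frac{7718}{15125} = - \frac{322727011}{83595875}$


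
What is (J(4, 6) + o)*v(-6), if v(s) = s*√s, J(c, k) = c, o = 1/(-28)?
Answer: -333*I*√6/14 ≈ -58.263*I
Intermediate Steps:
o = -1/28 ≈ -0.035714
v(s) = s^(3/2)
(J(4, 6) + o)*v(-6) = (4 - 1/28)*(-6)^(3/2) = 111*(-6*I*√6)/28 = -333*I*√6/14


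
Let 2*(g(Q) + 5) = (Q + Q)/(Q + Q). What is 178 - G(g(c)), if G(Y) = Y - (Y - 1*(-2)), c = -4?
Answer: 180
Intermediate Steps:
g(Q) = -9/2 (g(Q) = -5 + ((Q + Q)/(Q + Q))/2 = -5 + ((2*Q)/((2*Q)))/2 = -5 + ((2*Q)*(1/(2*Q)))/2 = -5 + (½)*1 = -5 + ½ = -9/2)
G(Y) = -2 (G(Y) = Y - (Y + 2) = Y - (2 + Y) = Y + (-2 - Y) = -2)
178 - G(g(c)) = 178 - 1*(-2) = 178 + 2 = 180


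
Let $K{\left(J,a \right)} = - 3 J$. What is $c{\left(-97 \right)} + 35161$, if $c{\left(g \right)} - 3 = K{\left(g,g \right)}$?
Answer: $35455$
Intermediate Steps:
$c{\left(g \right)} = 3 - 3 g$
$c{\left(-97 \right)} + 35161 = \left(3 - -291\right) + 35161 = \left(3 + 291\right) + 35161 = 294 + 35161 = 35455$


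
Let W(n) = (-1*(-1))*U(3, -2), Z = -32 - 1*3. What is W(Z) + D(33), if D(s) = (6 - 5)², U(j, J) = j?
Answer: 4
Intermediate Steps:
Z = -35 (Z = -32 - 3 = -35)
D(s) = 1 (D(s) = 1² = 1)
W(n) = 3 (W(n) = -1*(-1)*3 = 1*3 = 3)
W(Z) + D(33) = 3 + 1 = 4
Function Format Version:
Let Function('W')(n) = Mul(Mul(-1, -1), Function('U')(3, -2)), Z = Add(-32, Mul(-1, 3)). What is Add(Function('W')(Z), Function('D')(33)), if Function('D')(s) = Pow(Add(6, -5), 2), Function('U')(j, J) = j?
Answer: 4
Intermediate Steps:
Z = -35 (Z = Add(-32, -3) = -35)
Function('D')(s) = 1 (Function('D')(s) = Pow(1, 2) = 1)
Function('W')(n) = 3 (Function('W')(n) = Mul(Mul(-1, -1), 3) = Mul(1, 3) = 3)
Add(Function('W')(Z), Function('D')(33)) = Add(3, 1) = 4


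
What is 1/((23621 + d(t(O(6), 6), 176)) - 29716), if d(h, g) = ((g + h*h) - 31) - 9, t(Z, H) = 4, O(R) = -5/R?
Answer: -1/5943 ≈ -0.00016827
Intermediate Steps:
d(h, g) = -40 + g + h² (d(h, g) = ((g + h²) - 31) - 9 = (-31 + g + h²) - 9 = -40 + g + h²)
1/((23621 + d(t(O(6), 6), 176)) - 29716) = 1/((23621 + (-40 + 176 + 4²)) - 29716) = 1/((23621 + (-40 + 176 + 16)) - 29716) = 1/((23621 + 152) - 29716) = 1/(23773 - 29716) = 1/(-5943) = -1/5943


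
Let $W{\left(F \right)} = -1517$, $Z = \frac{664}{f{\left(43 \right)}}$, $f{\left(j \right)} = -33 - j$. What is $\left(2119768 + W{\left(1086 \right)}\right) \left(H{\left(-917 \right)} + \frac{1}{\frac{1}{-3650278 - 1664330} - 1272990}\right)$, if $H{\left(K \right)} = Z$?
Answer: $- \frac{2378930619336053865938}{128543413920499} \approx -1.8507 \cdot 10^{7}$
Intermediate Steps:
$Z = - \frac{166}{19}$ ($Z = \frac{664}{-33 - 43} = \frac{664}{-76} = 664 \left(- \frac{1}{76}\right) = - \frac{166}{19} \approx -8.7368$)
$H{\left(K \right)} = - \frac{166}{19}$
$\left(2119768 + W{\left(1086 \right)}\right) \left(H{\left(-917 \right)} + \frac{1}{\frac{1}{-3650278 - 1664330} - 1272990}\right) = \left(2119768 - 1517\right) \left(- \frac{166}{19} + \frac{1}{\frac{1}{-3650278 - 1664330} - 1272990}\right) = 2118251 \left(- \frac{166}{19} + \frac{1}{\frac{1}{-5314608} - 1272990}\right) = 2118251 \left(- \frac{166}{19} + \frac{1}{- \frac{1}{5314608} - 1272990}\right) = 2118251 \left(- \frac{166}{19} + \frac{1}{- \frac{6765442837921}{5314608}}\right) = 2118251 \left(- \frac{166}{19} - \frac{5314608}{6765442837921}\right) = 2118251 \left(- \frac{1123063612072438}{128543413920499}\right) = - \frac{2378930619336053865938}{128543413920499}$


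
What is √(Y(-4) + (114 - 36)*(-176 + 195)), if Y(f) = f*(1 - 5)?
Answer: √1498 ≈ 38.704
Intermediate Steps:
Y(f) = -4*f (Y(f) = f*(-4) = -4*f)
√(Y(-4) + (114 - 36)*(-176 + 195)) = √(-4*(-4) + (114 - 36)*(-176 + 195)) = √(16 + 78*19) = √(16 + 1482) = √1498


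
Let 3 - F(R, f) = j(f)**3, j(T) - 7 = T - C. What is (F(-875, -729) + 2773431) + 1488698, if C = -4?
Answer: 374408364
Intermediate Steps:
j(T) = 11 + T (j(T) = 7 + (T - 1*(-4)) = 7 + (T + 4) = 7 + (4 + T) = 11 + T)
F(R, f) = 3 - (11 + f)**3
(F(-875, -729) + 2773431) + 1488698 = ((3 - (11 - 729)**3) + 2773431) + 1488698 = ((3 - 1*(-718)**3) + 2773431) + 1488698 = ((3 - 1*(-370146232)) + 2773431) + 1488698 = ((3 + 370146232) + 2773431) + 1488698 = (370146235 + 2773431) + 1488698 = 372919666 + 1488698 = 374408364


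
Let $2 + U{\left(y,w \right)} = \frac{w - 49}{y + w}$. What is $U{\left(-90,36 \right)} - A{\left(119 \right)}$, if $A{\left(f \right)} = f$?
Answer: $- \frac{6521}{54} \approx -120.76$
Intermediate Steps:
$U{\left(y,w \right)} = -2 + \frac{-49 + w}{w + y}$ ($U{\left(y,w \right)} = -2 + \frac{w - 49}{y + w} = -2 + \frac{-49 + w}{w + y}$)
$U{\left(-90,36 \right)} - A{\left(119 \right)} = \frac{-49 - 36 - -180}{36 - 90} - 119 = \frac{-49 - 36 + 180}{-54} - 119 = \left(- \frac{1}{54}\right) 95 - 119 = - \frac{95}{54} - 119 = - \frac{6521}{54}$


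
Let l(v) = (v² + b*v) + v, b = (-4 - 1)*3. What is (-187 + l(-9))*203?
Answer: 4060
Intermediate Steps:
b = -15 (b = -5*3 = -15)
l(v) = v² - 14*v (l(v) = (v² - 15*v) + v = v² - 14*v)
(-187 + l(-9))*203 = (-187 - 9*(-14 - 9))*203 = (-187 - 9*(-23))*203 = (-187 + 207)*203 = 20*203 = 4060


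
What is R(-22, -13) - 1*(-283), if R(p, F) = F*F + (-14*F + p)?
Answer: 612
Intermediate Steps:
R(p, F) = p + F**2 - 14*F (R(p, F) = F**2 + (p - 14*F) = p + F**2 - 14*F)
R(-22, -13) - 1*(-283) = (-22 + (-13)**2 - 14*(-13)) - 1*(-283) = (-22 + 169 + 182) + 283 = 329 + 283 = 612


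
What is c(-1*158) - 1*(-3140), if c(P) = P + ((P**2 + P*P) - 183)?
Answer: 52727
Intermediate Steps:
c(P) = -183 + P + 2*P**2 (c(P) = P + ((P**2 + P**2) - 183) = P + (2*P**2 - 183) = P + (-183 + 2*P**2) = -183 + P + 2*P**2)
c(-1*158) - 1*(-3140) = (-183 - 1*158 + 2*(-1*158)**2) - 1*(-3140) = (-183 - 158 + 2*(-158)**2) + 3140 = (-183 - 158 + 2*24964) + 3140 = (-183 - 158 + 49928) + 3140 = 49587 + 3140 = 52727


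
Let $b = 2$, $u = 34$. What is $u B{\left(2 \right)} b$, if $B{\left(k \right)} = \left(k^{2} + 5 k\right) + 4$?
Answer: $1224$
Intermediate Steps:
$B{\left(k \right)} = 4 + k^{2} + 5 k$
$u B{\left(2 \right)} b = 34 \left(4 + 2^{2} + 5 \cdot 2\right) 2 = 34 \left(4 + 4 + 10\right) 2 = 34 \cdot 18 \cdot 2 = 34 \cdot 36 = 1224$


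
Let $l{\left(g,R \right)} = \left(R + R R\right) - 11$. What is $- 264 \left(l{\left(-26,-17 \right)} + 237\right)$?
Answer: $-131472$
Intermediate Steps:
$l{\left(g,R \right)} = -11 + R + R^{2}$ ($l{\left(g,R \right)} = \left(R + R^{2}\right) - 11 = -11 + R + R^{2}$)
$- 264 \left(l{\left(-26,-17 \right)} + 237\right) = - 264 \left(\left(-11 - 17 + \left(-17\right)^{2}\right) + 237\right) = - 264 \left(\left(-11 - 17 + 289\right) + 237\right) = - 264 \left(261 + 237\right) = \left(-264\right) 498 = -131472$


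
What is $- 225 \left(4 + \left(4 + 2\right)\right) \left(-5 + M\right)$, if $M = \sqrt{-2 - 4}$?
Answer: $11250 - 2250 i \sqrt{6} \approx 11250.0 - 5511.4 i$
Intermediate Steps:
$M = i \sqrt{6}$ ($M = \sqrt{-6} = i \sqrt{6} \approx 2.4495 i$)
$- 225 \left(4 + \left(4 + 2\right)\right) \left(-5 + M\right) = - 225 \left(4 + \left(4 + 2\right)\right) \left(-5 + i \sqrt{6}\right) = - 225 \left(4 + 6\right) \left(-5 + i \sqrt{6}\right) = - 225 \cdot 10 \left(-5 + i \sqrt{6}\right) = - 225 \left(-50 + 10 i \sqrt{6}\right) = 11250 - 2250 i \sqrt{6}$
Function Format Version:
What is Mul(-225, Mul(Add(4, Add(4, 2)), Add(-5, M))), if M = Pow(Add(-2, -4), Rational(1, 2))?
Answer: Add(11250, Mul(-2250, I, Pow(6, Rational(1, 2)))) ≈ Add(11250., Mul(-5511.4, I))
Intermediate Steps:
M = Mul(I, Pow(6, Rational(1, 2))) (M = Pow(-6, Rational(1, 2)) = Mul(I, Pow(6, Rational(1, 2))) ≈ Mul(2.4495, I))
Mul(-225, Mul(Add(4, Add(4, 2)), Add(-5, M))) = Mul(-225, Mul(Add(4, Add(4, 2)), Add(-5, Mul(I, Pow(6, Rational(1, 2)))))) = Mul(-225, Mul(Add(4, 6), Add(-5, Mul(I, Pow(6, Rational(1, 2)))))) = Mul(-225, Mul(10, Add(-5, Mul(I, Pow(6, Rational(1, 2)))))) = Mul(-225, Add(-50, Mul(10, I, Pow(6, Rational(1, 2))))) = Add(11250, Mul(-2250, I, Pow(6, Rational(1, 2))))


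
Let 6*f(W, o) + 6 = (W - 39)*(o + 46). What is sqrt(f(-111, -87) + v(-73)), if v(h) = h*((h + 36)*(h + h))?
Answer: I*sqrt(393322) ≈ 627.15*I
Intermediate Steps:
v(h) = 2*h**2*(36 + h) (v(h) = h*((36 + h)*(2*h)) = h*(2*h*(36 + h)) = 2*h**2*(36 + h))
f(W, o) = -1 + (-39 + W)*(46 + o)/6 (f(W, o) = -1 + ((W - 39)*(o + 46))/6 = -1 + ((-39 + W)*(46 + o))/6 = -1 + (-39 + W)*(46 + o)/6)
sqrt(f(-111, -87) + v(-73)) = sqrt((-300 - 13/2*(-87) + (23/3)*(-111) + (1/6)*(-111)*(-87)) + 2*(-73)**2*(36 - 73)) = sqrt((-300 + 1131/2 - 851 + 3219/2) + 2*5329*(-37)) = sqrt(1024 - 394346) = sqrt(-393322) = I*sqrt(393322)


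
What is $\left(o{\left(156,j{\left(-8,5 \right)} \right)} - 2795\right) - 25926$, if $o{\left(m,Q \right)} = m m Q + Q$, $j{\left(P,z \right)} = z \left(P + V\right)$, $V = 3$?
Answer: $-637146$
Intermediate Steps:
$j{\left(P,z \right)} = z \left(3 + P\right)$ ($j{\left(P,z \right)} = z \left(P + 3\right) = z \left(3 + P\right)$)
$o{\left(m,Q \right)} = Q + Q m^{2}$ ($o{\left(m,Q \right)} = m^{2} Q + Q = Q m^{2} + Q = Q + Q m^{2}$)
$\left(o{\left(156,j{\left(-8,5 \right)} \right)} - 2795\right) - 25926 = \left(5 \left(3 - 8\right) \left(1 + 156^{2}\right) - 2795\right) - 25926 = \left(5 \left(-5\right) \left(1 + 24336\right) - 2795\right) - 25926 = \left(\left(-25\right) 24337 - 2795\right) - 25926 = \left(-608425 - 2795\right) - 25926 = -611220 - 25926 = -637146$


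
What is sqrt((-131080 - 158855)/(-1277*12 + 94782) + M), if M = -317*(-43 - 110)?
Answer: sqrt(117720724134)/1558 ≈ 220.22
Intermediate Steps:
M = 48501 (M = -317*(-153) = 48501)
sqrt((-131080 - 158855)/(-1277*12 + 94782) + M) = sqrt((-131080 - 158855)/(-1277*12 + 94782) + 48501) = sqrt(-289935/(-15324 + 94782) + 48501) = sqrt(-289935/79458 + 48501) = sqrt(-289935*1/79458 + 48501) = sqrt(-5685/1558 + 48501) = sqrt(75558873/1558) = sqrt(117720724134)/1558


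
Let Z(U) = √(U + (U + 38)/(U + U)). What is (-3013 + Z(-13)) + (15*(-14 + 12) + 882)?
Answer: -2161 + 11*I*√78/26 ≈ -2161.0 + 3.7365*I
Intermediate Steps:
Z(U) = √(U + (38 + U)/(2*U)) (Z(U) = √(U + (38 + U)/((2*U))) = √(U + (38 + U)*(1/(2*U))) = √(U + (38 + U)/(2*U)))
(-3013 + Z(-13)) + (15*(-14 + 12) + 882) = (-3013 + √(2 + 4*(-13) + 76/(-13))/2) + (15*(-14 + 12) + 882) = (-3013 + √(2 - 52 + 76*(-1/13))/2) + (15*(-2) + 882) = (-3013 + √(2 - 52 - 76/13)/2) + (-30 + 882) = (-3013 + √(-726/13)/2) + 852 = (-3013 + (11*I*√78/13)/2) + 852 = (-3013 + 11*I*√78/26) + 852 = -2161 + 11*I*√78/26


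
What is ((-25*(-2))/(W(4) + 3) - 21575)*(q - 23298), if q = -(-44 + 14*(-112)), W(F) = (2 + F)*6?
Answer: 18246058250/39 ≈ 4.6785e+8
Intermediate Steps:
W(F) = 12 + 6*F
q = 1612 (q = -(-44 - 1568) = -1*(-1612) = 1612)
((-25*(-2))/(W(4) + 3) - 21575)*(q - 23298) = ((-25*(-2))/((12 + 6*4) + 3) - 21575)*(1612 - 23298) = (50/((12 + 24) + 3) - 21575)*(-21686) = (50/(36 + 3) - 21575)*(-21686) = (50/39 - 21575)*(-21686) = -841375/39*(-21686) = 18246058250/39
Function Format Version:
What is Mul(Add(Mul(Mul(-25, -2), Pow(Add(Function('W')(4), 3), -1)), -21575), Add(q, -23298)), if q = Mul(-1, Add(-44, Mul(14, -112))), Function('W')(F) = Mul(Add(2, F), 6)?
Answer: Rational(18246058250, 39) ≈ 4.6785e+8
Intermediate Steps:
Function('W')(F) = Add(12, Mul(6, F))
q = 1612 (q = Mul(-1, Add(-44, -1568)) = Mul(-1, -1612) = 1612)
Mul(Add(Mul(Mul(-25, -2), Pow(Add(Function('W')(4), 3), -1)), -21575), Add(q, -23298)) = Mul(Add(Mul(Mul(-25, -2), Pow(Add(Add(12, Mul(6, 4)), 3), -1)), -21575), Add(1612, -23298)) = Mul(Add(Mul(50, Pow(Add(Add(12, 24), 3), -1)), -21575), -21686) = Mul(Add(Mul(50, Pow(Add(36, 3), -1)), -21575), -21686) = Mul(Add(Mul(50, Pow(39, -1)), -21575), -21686) = Mul(Add(Mul(50, Rational(1, 39)), -21575), -21686) = Mul(Add(Rational(50, 39), -21575), -21686) = Mul(Rational(-841375, 39), -21686) = Rational(18246058250, 39)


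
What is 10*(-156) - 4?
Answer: -1564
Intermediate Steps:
10*(-156) - 4 = -1560 - 4 = -1564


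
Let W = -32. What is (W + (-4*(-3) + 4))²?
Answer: 256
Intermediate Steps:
(W + (-4*(-3) + 4))² = (-32 + (-4*(-3) + 4))² = (-32 + (12 + 4))² = (-32 + 16)² = (-16)² = 256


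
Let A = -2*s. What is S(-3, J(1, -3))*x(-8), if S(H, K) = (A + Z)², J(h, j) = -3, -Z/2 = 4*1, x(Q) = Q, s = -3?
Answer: -32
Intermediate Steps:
Z = -8 ≈ -8.0000
A = 6 (A = -2*(-3) = 6)
S(H, K) = 4 (S(H, K) = (6 - 8)² = (-2)² = 4)
S(-3, J(1, -3))*x(-8) = 4*(-8) = -32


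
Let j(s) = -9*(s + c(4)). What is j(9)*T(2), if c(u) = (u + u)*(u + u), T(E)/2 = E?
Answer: -2628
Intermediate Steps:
T(E) = 2*E
c(u) = 4*u² (c(u) = (2*u)*(2*u) = 4*u²)
j(s) = -576 - 9*s (j(s) = -9*(s + 4*4²) = -9*(s + 4*16) = -9*(s + 64) = -9*(64 + s) = -576 - 9*s)
j(9)*T(2) = (-576 - 9*9)*(2*2) = (-576 - 81)*4 = -657*4 = -2628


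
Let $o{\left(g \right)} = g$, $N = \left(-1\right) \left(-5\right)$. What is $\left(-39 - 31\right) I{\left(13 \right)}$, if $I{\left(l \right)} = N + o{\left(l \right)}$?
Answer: $-1260$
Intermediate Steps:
$N = 5$
$I{\left(l \right)} = 5 + l$
$\left(-39 - 31\right) I{\left(13 \right)} = \left(-39 - 31\right) \left(5 + 13\right) = \left(-70\right) 18 = -1260$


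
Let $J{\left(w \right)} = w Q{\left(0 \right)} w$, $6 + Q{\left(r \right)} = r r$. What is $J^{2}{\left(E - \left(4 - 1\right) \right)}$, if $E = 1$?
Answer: $576$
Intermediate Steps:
$Q{\left(r \right)} = -6 + r^{2}$ ($Q{\left(r \right)} = -6 + r r = -6 + r^{2}$)
$J{\left(w \right)} = - 6 w^{2}$ ($J{\left(w \right)} = w \left(-6 + 0^{2}\right) w = w \left(-6 + 0\right) w = w \left(-6\right) w = - 6 w w = - 6 w^{2}$)
$J^{2}{\left(E - \left(4 - 1\right) \right)} = \left(- 6 \left(1 - \left(4 - 1\right)\right)^{2}\right)^{2} = \left(- 6 \left(1 - 3\right)^{2}\right)^{2} = \left(- 6 \left(-2\right)^{2}\right)^{2} = \left(\left(-6\right) 4\right)^{2} = \left(-24\right)^{2} = 576$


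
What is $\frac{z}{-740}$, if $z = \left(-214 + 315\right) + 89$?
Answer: $- \frac{19}{74} \approx -0.25676$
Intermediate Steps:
$z = 190$ ($z = 101 + 89 = 190$)
$\frac{z}{-740} = \frac{190}{-740} = 190 \left(- \frac{1}{740}\right) = - \frac{19}{74}$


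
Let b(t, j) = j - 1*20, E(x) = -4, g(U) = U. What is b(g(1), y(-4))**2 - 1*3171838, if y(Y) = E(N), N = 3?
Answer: -3171262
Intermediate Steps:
y(Y) = -4
b(t, j) = -20 + j (b(t, j) = j - 20 = -20 + j)
b(g(1), y(-4))**2 - 1*3171838 = (-20 - 4)**2 - 1*3171838 = (-24)**2 - 3171838 = 576 - 3171838 = -3171262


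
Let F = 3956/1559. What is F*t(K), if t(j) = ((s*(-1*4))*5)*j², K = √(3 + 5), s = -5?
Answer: 3164800/1559 ≈ 2030.0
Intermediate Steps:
K = 2*√2 (K = √8 = 2*√2 ≈ 2.8284)
F = 3956/1559 (F = 3956*(1/1559) = 3956/1559 ≈ 2.5375)
t(j) = 100*j² (t(j) = (-(-5)*4*5)*j² = (-5*(-4)*5)*j² = (20*5)*j² = 100*j²)
F*t(K) = 3956*(100*(2*√2)²)/1559 = 3956*(100*8)/1559 = (3956/1559)*800 = 3164800/1559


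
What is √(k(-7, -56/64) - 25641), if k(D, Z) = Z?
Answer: I*√410270/4 ≈ 160.13*I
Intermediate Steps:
√(k(-7, -56/64) - 25641) = √(-56/64 - 25641) = √(-56*1/64 - 25641) = √(-7/8 - 25641) = √(-205135/8) = I*√410270/4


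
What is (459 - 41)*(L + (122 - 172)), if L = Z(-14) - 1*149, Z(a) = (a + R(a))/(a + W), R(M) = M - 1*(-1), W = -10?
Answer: -330847/4 ≈ -82712.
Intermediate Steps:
R(M) = 1 + M (R(M) = M + 1 = 1 + M)
Z(a) = (1 + 2*a)/(-10 + a) (Z(a) = (a + (1 + a))/(a - 10) = (1 + 2*a)/(-10 + a))
L = -1183/8 (L = (1 + 2*(-14))/(-10 - 14) - 1*149 = (1 - 28)/(-24) - 149 = -1/24*(-27) - 149 = 9/8 - 149 = -1183/8 ≈ -147.88)
(459 - 41)*(L + (122 - 172)) = (459 - 41)*(-1183/8 + (122 - 172)) = 418*(-1183/8 - 50) = 418*(-1583/8) = -330847/4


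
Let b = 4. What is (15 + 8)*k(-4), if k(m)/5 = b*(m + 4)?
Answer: 0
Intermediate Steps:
k(m) = 80 + 20*m (k(m) = 5*(4*(m + 4)) = 5*(4*(4 + m)) = 5*(16 + 4*m) = 80 + 20*m)
(15 + 8)*k(-4) = (15 + 8)*(80 + 20*(-4)) = 23*(80 - 80) = 23*0 = 0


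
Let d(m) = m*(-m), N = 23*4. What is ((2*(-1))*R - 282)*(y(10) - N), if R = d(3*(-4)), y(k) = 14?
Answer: -468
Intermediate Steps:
N = 92
d(m) = -m**2
R = -144 (R = -(3*(-4))**2 = -1*(-12)**2 = -1*144 = -144)
((2*(-1))*R - 282)*(y(10) - N) = ((2*(-1))*(-144) - 282)*(14 - 1*92) = (-2*(-144) - 282)*(14 - 92) = (288 - 282)*(-78) = 6*(-78) = -468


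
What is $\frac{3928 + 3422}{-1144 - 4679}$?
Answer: $- \frac{2450}{1941} \approx -1.2622$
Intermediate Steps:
$\frac{3928 + 3422}{-1144 - 4679} = \frac{7350}{-5823} = 7350 \left(- \frac{1}{5823}\right) = - \frac{2450}{1941}$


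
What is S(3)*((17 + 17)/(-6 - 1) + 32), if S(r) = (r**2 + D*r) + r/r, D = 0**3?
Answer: 1900/7 ≈ 271.43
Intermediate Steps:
D = 0
S(r) = 1 + r**2 (S(r) = (r**2 + 0*r) + r/r = (r**2 + 0) + 1 = r**2 + 1 = 1 + r**2)
S(3)*((17 + 17)/(-6 - 1) + 32) = (1 + 3**2)*((17 + 17)/(-6 - 1) + 32) = (1 + 9)*(34/(-7) + 32) = 10*(34*(-1/7) + 32) = 10*(-34/7 + 32) = 10*(190/7) = 1900/7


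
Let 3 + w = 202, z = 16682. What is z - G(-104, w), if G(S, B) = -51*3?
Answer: 16835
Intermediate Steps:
w = 199 (w = -3 + 202 = 199)
G(S, B) = -153
z - G(-104, w) = 16682 - 1*(-153) = 16682 + 153 = 16835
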